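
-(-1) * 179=179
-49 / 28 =-7 / 4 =-1.75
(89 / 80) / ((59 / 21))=1869 / 4720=0.40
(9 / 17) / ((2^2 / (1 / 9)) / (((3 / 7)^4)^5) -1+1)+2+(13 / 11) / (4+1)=2.24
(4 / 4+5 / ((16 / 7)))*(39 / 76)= 1989 / 1216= 1.64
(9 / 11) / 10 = 9 / 110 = 0.08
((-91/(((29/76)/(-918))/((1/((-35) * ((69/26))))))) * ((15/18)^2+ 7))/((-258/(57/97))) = 574582762/13910285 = 41.31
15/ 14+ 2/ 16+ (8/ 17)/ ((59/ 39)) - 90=-4970447/ 56168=-88.49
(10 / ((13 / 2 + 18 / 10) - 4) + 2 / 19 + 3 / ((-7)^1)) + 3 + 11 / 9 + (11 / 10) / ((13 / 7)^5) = 1199068030397 / 191108220030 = 6.27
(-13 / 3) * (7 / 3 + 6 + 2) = -403 / 9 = -44.78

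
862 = 862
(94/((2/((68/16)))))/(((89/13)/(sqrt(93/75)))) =10387 * sqrt(31)/1780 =32.49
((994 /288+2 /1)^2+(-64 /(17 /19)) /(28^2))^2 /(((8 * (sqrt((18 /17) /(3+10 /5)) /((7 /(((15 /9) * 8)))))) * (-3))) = -261877304601981121 * sqrt(170) /81835767512432640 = -41.72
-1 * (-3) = 3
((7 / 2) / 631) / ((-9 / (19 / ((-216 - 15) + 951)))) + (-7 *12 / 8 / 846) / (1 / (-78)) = 372081829 / 384354720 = 0.97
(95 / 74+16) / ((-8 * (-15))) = 1279 / 8880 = 0.14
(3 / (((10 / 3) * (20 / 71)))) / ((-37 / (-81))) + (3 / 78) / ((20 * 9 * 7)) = 21195403 / 3030300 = 6.99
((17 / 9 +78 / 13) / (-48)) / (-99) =71 / 42768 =0.00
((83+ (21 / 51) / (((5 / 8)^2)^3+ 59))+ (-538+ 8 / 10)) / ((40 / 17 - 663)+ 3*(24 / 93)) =18528981182617 / 26919770120565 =0.69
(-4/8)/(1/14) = -7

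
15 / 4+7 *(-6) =-153 / 4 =-38.25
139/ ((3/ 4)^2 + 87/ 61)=135664/ 1941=69.89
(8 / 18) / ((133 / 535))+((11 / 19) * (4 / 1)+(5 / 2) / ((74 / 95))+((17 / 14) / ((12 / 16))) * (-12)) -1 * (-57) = 7951555 / 177156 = 44.88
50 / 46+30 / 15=71 / 23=3.09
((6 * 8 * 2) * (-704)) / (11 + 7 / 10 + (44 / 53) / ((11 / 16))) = -35819520 / 6841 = -5236.01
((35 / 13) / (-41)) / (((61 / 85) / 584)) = -1737400 / 32513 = -53.44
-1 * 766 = -766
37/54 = 0.69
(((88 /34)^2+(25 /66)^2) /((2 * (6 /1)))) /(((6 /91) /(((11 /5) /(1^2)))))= 783859531 /41199840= 19.03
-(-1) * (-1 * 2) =-2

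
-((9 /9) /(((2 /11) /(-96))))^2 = -278784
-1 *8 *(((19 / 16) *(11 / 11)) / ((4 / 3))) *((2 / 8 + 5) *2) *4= -1197 / 4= -299.25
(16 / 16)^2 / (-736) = -1 / 736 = -0.00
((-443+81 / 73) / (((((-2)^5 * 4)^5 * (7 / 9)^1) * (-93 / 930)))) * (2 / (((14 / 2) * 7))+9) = -321531615 / 215083372249088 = -0.00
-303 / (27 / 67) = -6767 / 9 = -751.89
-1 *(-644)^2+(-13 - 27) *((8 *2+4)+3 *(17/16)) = -831327/2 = -415663.50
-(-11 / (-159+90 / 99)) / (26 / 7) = -847 / 45214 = -0.02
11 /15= 0.73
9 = 9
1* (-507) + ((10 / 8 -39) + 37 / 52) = -14145 / 26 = -544.04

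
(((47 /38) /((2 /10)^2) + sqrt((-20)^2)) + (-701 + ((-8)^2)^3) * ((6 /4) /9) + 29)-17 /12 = 9952733 /228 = 43652.34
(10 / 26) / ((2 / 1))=5 / 26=0.19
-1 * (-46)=46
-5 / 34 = -0.15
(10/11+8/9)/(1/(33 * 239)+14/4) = 85084/165633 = 0.51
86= 86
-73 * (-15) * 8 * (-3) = -26280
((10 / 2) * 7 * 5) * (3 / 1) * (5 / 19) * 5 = 13125 / 19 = 690.79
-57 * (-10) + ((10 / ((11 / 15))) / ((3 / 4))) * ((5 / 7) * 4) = 621.95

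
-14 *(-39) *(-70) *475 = -18154500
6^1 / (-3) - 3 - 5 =-10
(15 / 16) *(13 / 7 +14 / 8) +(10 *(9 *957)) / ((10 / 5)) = 19294635 / 448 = 43068.38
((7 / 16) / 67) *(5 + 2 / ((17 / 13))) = 777 / 18224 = 0.04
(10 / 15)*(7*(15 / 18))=35 / 9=3.89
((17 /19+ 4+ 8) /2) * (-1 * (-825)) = 202125 /38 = 5319.08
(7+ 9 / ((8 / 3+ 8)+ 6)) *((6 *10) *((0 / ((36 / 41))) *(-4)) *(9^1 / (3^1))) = 0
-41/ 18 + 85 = 1489/ 18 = 82.72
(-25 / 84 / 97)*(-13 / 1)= 0.04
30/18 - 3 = -4/3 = -1.33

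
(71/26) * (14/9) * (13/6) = 497/54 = 9.20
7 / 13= 0.54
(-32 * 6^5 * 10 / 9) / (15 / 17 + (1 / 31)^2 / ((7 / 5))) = -313080.27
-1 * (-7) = 7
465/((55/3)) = 279/11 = 25.36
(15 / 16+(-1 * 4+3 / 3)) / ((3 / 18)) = -99 / 8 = -12.38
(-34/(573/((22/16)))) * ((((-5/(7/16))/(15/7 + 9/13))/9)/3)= 24310/1995759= 0.01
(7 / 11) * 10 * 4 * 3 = 840 / 11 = 76.36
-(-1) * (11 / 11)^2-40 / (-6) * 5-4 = 91 / 3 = 30.33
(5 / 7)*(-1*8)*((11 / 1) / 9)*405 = -19800 / 7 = -2828.57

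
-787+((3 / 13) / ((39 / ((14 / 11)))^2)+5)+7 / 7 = -622855895 / 797511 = -781.00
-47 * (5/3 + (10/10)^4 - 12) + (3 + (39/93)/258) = 3532463/7998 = 441.67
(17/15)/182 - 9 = -24553/2730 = -8.99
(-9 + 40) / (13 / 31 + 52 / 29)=14.01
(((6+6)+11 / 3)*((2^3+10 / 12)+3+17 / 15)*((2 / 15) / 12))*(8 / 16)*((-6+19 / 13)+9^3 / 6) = 55598603 / 421200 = 132.00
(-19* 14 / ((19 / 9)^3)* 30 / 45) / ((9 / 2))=-1512 / 361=-4.19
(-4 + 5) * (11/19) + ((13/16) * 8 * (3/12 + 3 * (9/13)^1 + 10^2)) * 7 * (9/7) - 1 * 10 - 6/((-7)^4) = 2181209147/364952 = 5976.70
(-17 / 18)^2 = 289 / 324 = 0.89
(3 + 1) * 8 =32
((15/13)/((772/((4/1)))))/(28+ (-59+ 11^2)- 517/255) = 3825/56284397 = 0.00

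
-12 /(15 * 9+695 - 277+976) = -12 /1529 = -0.01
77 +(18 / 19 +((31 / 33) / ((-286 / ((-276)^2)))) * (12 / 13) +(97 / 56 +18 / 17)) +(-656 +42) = -282671663269 / 369881512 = -764.22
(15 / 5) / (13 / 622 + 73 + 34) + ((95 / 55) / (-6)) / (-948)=39338887 / 1388321352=0.03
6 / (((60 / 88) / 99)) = 4356 / 5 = 871.20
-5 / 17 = -0.29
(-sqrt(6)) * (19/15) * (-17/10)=323 * sqrt(6)/150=5.27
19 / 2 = 9.50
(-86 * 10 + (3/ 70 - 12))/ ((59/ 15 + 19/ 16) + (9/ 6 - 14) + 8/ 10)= 1464888/ 11053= 132.53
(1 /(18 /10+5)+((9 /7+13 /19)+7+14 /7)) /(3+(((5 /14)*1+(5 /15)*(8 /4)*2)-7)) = -150813 /31331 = -4.81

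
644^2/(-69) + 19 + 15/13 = -233630/39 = -5990.51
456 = 456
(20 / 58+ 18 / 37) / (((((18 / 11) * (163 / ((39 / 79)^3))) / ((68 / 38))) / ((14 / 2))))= 7695836148 / 1638408533159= 0.00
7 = 7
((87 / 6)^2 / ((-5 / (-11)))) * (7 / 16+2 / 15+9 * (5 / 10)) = 11258467 / 4800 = 2345.51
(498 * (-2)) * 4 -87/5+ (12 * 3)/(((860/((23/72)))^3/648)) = -40721831642233/10176896000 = -4001.40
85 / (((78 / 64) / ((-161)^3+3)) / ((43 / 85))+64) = 488106594880 / 367515550477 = 1.33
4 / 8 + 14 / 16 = 11 / 8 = 1.38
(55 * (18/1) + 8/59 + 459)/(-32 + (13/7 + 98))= 598493/28025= 21.36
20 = 20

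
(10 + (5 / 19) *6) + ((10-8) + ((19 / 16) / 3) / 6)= 74665 / 5472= 13.64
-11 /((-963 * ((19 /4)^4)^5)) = 12094627905536 /36199144439616757740201443763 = 0.00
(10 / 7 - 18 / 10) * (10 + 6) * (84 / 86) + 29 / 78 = -91109 / 16770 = -5.43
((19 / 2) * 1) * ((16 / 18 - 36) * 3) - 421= -4265 / 3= -1421.67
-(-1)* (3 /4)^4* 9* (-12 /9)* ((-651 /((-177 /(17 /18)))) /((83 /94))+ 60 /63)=-40702527 /2193856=-18.55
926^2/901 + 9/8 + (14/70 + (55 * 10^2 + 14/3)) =698204939/108120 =6457.69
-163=-163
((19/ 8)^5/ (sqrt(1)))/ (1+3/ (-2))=-2476099/ 16384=-151.13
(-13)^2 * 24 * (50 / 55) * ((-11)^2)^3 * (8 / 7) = 52257828480 / 7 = 7465404068.57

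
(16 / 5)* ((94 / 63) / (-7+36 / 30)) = -1504 / 1827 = -0.82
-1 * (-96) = 96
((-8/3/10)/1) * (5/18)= -2/27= -0.07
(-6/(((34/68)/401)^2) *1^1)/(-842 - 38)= 482403/110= 4385.48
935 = 935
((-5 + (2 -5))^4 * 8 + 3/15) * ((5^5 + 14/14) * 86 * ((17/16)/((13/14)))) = 1310379182511/130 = 10079839865.47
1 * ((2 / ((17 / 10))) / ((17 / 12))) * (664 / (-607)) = -159360 / 175423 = -0.91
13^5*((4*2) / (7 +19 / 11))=4084223 / 12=340351.92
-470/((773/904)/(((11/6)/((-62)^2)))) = -584210/2228559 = -0.26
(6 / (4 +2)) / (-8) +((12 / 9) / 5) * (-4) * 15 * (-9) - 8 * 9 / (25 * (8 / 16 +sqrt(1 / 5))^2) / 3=-1157 / 40 +384 * sqrt(5) / 5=142.81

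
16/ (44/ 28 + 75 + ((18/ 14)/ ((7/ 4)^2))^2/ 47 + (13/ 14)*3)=176944096/ 877652591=0.20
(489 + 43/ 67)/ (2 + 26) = 17.49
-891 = -891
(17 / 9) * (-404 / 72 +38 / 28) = -4556 / 567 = -8.04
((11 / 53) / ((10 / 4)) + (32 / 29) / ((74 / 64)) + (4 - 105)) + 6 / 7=-197261083 / 1990415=-99.11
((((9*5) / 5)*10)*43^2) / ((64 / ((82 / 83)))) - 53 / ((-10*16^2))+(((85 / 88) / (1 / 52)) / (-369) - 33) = 2535.71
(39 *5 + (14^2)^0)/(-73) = -196/73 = -2.68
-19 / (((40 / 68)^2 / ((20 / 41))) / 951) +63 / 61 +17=-318312901 / 12505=-25454.85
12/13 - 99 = -1275/13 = -98.08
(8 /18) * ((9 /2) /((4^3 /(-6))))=-0.19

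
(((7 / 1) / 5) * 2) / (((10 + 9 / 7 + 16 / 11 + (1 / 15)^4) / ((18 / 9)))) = 10914750 / 24831601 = 0.44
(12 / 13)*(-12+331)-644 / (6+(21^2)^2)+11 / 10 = 7472690281 / 25283310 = 295.56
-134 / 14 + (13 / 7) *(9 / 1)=50 / 7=7.14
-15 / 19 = -0.79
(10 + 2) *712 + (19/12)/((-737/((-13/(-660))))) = 49871669513/5837040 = 8544.00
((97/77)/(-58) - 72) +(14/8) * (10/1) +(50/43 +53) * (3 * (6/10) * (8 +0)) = 725.42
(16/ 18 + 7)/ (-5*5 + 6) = -71/ 171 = -0.42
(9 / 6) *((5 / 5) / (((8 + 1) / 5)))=5 / 6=0.83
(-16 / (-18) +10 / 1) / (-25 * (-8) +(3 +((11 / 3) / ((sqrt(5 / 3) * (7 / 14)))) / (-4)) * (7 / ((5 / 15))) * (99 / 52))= 8632624 * sqrt(15) / 5361464993 +1695643040 / 48253184937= 0.04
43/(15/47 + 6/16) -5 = 14863/261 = 56.95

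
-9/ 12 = -3/ 4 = -0.75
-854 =-854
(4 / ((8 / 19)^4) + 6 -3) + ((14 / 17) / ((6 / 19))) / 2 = 6871139 / 52224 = 131.57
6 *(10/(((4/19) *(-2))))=-285/2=-142.50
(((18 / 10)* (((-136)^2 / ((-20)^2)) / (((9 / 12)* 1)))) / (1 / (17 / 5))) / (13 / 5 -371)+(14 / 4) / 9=-438847 / 690750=-0.64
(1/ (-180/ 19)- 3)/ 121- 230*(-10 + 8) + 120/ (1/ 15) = 49222241/ 21780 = 2259.97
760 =760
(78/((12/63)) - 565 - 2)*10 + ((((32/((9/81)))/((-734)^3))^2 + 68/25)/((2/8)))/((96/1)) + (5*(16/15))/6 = -1730665013237596933631/1099534597616146050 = -1574.00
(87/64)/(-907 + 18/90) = -435/290176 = -0.00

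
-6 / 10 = -3 / 5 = -0.60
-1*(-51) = 51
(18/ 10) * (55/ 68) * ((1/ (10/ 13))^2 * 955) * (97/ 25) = 309975237/ 34000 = 9116.92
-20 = -20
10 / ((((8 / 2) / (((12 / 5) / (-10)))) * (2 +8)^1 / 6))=-9 / 25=-0.36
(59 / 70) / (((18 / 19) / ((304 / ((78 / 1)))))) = 42598 / 12285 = 3.47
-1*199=-199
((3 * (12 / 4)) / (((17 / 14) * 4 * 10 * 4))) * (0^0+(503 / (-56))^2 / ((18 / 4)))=15713 / 17920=0.88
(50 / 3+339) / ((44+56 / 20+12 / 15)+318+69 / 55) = 58685 / 60531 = 0.97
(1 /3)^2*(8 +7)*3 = 5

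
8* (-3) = -24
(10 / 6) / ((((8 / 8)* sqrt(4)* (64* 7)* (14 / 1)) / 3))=5 / 12544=0.00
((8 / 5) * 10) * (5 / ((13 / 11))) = 67.69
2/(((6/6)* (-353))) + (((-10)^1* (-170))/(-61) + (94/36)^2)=-146905531/6976692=-21.06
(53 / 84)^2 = 2809 / 7056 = 0.40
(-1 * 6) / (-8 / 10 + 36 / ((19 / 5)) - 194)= 285 / 8803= 0.03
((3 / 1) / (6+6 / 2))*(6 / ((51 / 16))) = 32 / 51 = 0.63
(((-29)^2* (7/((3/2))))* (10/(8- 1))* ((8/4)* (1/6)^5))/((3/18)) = 4205/486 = 8.65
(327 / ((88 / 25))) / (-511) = -8175 / 44968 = -0.18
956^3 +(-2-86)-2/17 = 14853286374/17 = 873722727.88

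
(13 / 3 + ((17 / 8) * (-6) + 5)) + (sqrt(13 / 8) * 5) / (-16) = -41 / 12- 5 * sqrt(26) / 64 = -3.82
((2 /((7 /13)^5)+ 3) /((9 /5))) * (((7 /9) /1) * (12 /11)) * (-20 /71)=-317202800 /50629887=-6.27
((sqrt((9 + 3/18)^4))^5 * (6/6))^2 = 64158439152961731834506988525390625/3656158440062976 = 17548046728482758543.62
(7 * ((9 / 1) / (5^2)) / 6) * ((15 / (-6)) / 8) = -21 / 160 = -0.13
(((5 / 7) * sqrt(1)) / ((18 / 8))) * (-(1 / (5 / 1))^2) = -4 / 315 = -0.01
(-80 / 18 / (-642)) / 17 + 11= 540263 / 49113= 11.00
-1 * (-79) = 79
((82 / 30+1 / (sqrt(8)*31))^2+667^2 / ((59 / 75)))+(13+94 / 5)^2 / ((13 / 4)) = 41*sqrt(2) / 930+750752501250223 / 1326756600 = 565855.55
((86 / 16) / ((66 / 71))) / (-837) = -3053 / 441936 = -0.01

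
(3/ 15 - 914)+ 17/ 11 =-50174/ 55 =-912.25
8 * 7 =56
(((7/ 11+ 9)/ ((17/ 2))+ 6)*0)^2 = 0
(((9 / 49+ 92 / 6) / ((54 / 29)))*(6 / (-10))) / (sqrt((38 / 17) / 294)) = -66149*sqrt(969) / 35910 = -57.34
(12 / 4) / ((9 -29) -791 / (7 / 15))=-3 / 1715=-0.00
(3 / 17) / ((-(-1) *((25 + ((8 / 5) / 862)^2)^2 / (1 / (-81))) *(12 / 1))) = -21566968200625 / 74244308494084732548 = -0.00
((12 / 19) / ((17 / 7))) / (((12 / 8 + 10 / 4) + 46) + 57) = 84 / 34561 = 0.00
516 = 516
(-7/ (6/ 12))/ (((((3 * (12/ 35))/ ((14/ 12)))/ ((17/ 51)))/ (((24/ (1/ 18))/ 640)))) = -343/ 96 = -3.57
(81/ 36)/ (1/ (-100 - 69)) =-380.25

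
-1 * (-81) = 81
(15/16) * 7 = 105/16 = 6.56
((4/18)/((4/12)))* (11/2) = 11/3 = 3.67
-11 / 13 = -0.85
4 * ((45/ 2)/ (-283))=-90/ 283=-0.32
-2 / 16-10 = -81 / 8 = -10.12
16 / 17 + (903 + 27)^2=14703316 / 17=864900.94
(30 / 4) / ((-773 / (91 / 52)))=-105 / 6184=-0.02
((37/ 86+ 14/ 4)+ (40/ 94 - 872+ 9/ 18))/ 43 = -3504997/ 173806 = -20.17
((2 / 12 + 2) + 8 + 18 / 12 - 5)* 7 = 140 / 3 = 46.67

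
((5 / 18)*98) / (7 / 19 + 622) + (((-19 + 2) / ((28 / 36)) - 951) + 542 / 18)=-140457928 / 148995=-942.70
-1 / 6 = -0.17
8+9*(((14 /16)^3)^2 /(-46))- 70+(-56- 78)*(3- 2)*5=-8827971609 /12058624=-732.09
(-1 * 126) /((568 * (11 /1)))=-63 /3124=-0.02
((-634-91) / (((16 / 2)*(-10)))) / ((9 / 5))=725 / 144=5.03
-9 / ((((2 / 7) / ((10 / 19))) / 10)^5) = -47269687500000 / 2476099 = -19090386.73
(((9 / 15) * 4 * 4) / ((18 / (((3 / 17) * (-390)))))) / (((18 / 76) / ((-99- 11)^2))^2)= -43974536320000 / 459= -95805090021.79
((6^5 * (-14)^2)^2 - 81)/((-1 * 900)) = -51619302603/20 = -2580965130.15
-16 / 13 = -1.23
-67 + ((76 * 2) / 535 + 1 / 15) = -106972 / 1605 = -66.65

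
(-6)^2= 36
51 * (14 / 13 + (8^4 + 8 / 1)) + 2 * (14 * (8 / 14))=209374.92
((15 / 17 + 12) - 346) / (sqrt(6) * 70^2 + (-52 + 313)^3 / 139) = -4665107213739 / 1775537331228179 + 536132632700 * sqrt(6) / 5326611993684537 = -0.00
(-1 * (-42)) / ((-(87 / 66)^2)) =-20328 / 841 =-24.17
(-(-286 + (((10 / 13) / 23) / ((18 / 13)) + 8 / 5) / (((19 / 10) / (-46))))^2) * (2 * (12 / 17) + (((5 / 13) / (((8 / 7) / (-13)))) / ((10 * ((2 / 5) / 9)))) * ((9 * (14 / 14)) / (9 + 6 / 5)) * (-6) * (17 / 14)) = -6846731.37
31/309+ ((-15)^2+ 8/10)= 225.90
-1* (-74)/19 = 3.89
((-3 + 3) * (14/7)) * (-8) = 0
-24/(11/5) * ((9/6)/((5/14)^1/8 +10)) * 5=-448/55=-8.15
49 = 49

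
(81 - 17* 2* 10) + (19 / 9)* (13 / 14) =-32387 / 126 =-257.04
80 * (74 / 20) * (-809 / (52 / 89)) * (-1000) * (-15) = -79921110000 / 13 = -6147777692.31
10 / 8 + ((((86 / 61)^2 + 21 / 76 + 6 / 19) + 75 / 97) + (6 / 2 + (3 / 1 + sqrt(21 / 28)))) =sqrt(3) / 2 + 72712866 / 6857803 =11.47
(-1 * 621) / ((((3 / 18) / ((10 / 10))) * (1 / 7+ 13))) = -567 / 2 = -283.50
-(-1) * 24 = 24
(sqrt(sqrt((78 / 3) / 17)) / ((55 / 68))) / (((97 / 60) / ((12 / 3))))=192 * 17^(3 / 4) * 26^(1 / 4) / 1067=3.40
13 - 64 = -51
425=425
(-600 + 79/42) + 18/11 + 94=-232147/462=-502.48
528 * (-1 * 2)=-1056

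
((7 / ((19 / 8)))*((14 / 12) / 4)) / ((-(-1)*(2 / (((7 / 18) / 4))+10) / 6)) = 343 / 2033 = 0.17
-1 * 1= -1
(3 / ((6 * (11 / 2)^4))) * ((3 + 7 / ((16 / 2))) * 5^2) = 775 / 14641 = 0.05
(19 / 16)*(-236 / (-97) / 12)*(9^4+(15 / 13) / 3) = 47809529 / 30264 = 1579.75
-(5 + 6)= -11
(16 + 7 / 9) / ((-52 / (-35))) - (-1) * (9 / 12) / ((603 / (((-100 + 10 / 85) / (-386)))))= 580909403 / 51439518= 11.29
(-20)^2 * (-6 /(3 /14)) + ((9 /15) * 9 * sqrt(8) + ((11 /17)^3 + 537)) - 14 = -52454770 /4913 + 54 * sqrt(2) /5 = -10661.46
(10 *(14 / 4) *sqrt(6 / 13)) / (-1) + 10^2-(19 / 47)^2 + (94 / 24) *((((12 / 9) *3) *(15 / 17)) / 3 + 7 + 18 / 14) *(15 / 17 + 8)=11503207081 / 26812842-35 *sqrt(78) / 13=405.24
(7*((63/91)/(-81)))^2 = 49/13689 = 0.00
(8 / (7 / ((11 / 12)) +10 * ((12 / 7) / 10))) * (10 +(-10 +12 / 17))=154 / 255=0.60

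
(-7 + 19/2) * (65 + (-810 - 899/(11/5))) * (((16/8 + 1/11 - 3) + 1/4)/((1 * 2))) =920025/968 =950.44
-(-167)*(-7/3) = -1169/3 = -389.67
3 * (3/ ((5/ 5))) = 9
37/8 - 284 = -279.38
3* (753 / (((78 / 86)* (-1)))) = -32379 / 13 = -2490.69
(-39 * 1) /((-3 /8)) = 104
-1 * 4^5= -1024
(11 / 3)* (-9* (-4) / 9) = 44 / 3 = 14.67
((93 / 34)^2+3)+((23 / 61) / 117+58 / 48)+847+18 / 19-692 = 52557747499 / 313514136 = 167.64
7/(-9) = -7/9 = -0.78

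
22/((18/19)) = 209/9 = 23.22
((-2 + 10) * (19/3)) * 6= 304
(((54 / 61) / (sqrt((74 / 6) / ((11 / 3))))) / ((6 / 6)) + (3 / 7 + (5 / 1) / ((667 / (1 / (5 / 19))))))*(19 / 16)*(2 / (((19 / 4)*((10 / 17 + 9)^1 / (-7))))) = -3213*sqrt(407) / 367891 - 18139 / 108721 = -0.34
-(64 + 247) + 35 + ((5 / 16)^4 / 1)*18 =-9038343 / 32768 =-275.83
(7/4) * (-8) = -14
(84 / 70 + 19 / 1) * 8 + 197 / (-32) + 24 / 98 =1220599 / 7840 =155.69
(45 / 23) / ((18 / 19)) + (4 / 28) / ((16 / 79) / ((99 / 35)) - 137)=711800039 / 344835274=2.06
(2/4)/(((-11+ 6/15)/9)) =-45/106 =-0.42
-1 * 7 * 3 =-21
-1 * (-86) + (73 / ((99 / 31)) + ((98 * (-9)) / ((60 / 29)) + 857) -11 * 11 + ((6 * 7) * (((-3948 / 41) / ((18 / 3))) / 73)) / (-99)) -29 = 1154565719 / 2963070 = 389.65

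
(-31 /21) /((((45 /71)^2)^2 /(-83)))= 65384255213 /86113125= 759.28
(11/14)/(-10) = -11/140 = -0.08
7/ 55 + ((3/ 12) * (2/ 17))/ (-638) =13799/ 108460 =0.13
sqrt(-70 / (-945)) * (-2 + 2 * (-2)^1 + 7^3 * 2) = 680 * sqrt(6) / 9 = 185.07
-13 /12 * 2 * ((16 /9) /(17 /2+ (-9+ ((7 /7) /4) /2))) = 832 /81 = 10.27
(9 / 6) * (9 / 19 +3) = 5.21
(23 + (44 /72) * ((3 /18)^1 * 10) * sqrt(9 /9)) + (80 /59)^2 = 4860457 /187974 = 25.86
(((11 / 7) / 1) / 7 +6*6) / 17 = 1775 / 833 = 2.13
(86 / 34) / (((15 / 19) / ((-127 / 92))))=-103759 / 23460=-4.42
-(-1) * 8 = 8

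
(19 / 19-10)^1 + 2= -7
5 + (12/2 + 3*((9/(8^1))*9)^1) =331/8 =41.38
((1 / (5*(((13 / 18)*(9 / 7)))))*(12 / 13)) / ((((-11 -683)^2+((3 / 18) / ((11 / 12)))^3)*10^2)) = 0.00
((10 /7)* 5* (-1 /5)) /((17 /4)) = -40 /119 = -0.34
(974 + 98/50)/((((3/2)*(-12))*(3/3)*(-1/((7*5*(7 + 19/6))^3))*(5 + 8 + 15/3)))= 1055317517065/7776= 135714701.27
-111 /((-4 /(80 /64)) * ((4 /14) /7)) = 27195 /32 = 849.84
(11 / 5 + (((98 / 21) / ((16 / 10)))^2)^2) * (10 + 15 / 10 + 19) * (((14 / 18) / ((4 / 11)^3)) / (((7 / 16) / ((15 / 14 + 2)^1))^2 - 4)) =-9243.90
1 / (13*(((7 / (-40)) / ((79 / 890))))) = -316 / 8099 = -0.04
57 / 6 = 19 / 2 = 9.50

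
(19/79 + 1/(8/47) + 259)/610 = 167553/385520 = 0.43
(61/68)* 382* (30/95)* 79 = 2761287/323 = 8548.88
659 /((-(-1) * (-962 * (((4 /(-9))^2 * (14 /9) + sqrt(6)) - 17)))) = 350219619 * sqrt(6) /139389870230 + 5846121459 /139389870230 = 0.05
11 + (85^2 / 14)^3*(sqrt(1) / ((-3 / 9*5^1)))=-226289679191 / 2744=-82467084.25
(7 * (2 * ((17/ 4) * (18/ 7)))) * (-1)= -153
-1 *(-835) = 835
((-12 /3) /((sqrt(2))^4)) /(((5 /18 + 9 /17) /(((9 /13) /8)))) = -1377 /12844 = -0.11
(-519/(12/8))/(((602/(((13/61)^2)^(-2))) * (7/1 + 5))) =-2395330493/103162332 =-23.22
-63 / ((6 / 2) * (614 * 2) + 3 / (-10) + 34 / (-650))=-5850 / 342053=-0.02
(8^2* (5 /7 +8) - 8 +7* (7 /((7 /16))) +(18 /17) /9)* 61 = 4804238 /119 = 40371.75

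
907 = 907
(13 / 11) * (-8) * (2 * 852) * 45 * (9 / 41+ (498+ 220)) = -21348325440 / 41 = -520690864.39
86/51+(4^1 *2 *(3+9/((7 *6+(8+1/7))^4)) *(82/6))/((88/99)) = 3542585444002/9556824771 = 370.69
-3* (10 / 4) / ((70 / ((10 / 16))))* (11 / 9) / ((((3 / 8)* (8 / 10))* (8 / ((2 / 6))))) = -275 / 24192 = -0.01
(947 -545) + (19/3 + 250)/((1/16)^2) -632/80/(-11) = 21787937/330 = 66024.05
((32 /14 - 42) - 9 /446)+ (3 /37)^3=-6283471009 /158138666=-39.73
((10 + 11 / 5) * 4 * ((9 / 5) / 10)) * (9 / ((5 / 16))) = 158112 / 625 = 252.98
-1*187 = -187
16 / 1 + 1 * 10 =26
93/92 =1.01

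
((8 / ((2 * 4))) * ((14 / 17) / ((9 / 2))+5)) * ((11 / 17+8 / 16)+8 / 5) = 370331 / 26010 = 14.24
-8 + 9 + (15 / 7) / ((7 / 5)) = 124 / 49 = 2.53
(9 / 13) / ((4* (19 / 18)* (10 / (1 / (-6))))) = -27 / 9880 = -0.00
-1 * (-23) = 23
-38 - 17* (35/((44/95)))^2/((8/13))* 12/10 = -1466270147/7744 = -189342.74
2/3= 0.67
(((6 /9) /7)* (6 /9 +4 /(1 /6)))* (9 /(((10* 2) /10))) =74 /7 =10.57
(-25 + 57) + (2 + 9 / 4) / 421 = 53905 / 1684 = 32.01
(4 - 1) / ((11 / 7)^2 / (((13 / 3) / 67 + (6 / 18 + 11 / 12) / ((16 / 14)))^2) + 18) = 2720352649 / 17990731062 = 0.15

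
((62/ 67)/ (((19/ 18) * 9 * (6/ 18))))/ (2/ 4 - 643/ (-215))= 159960/ 1910773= 0.08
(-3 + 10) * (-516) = -3612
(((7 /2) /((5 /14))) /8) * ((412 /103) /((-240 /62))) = -1519 /1200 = -1.27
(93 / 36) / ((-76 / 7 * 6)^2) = 1519 / 2495232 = 0.00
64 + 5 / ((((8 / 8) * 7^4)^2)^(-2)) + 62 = 166164652848131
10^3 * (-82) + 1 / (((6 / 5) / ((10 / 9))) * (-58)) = -128412025 / 1566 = -82000.02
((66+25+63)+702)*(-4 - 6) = -8560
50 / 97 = 0.52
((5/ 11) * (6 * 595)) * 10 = 178500/ 11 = 16227.27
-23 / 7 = -3.29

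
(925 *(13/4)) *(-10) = -60125/2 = -30062.50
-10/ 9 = -1.11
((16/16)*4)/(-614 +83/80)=-0.01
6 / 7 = 0.86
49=49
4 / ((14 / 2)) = 4 / 7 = 0.57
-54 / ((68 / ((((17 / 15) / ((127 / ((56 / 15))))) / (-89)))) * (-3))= -28 / 282575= -0.00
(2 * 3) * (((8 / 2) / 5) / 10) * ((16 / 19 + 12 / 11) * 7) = 33936 / 5225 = 6.49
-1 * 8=-8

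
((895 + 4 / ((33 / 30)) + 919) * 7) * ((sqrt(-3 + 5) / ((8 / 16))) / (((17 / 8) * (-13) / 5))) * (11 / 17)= -4214.65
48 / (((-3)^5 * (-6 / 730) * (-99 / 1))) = -5840 / 24057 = -0.24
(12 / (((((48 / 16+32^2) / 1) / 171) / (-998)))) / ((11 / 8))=-16383168 / 11297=-1450.22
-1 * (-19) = 19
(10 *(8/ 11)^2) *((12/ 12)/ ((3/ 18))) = 3840/ 121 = 31.74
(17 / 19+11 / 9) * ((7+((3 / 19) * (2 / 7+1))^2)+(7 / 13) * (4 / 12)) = 1803249062 / 117967941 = 15.29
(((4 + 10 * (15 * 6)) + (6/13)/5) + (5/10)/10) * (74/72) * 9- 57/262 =8363.10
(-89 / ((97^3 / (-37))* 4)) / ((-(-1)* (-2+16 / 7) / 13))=299663 / 7301384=0.04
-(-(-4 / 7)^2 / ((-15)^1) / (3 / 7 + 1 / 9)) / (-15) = 8 / 2975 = 0.00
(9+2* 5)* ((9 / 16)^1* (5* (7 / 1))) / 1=5985 / 16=374.06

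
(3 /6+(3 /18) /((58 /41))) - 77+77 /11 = -24145 /348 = -69.38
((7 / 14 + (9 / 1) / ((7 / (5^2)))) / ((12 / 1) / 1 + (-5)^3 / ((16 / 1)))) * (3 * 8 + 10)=124304 / 469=265.04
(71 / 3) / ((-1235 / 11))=-781 / 3705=-0.21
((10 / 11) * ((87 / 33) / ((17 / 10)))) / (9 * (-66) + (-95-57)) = -1450 / 767261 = -0.00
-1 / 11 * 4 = -4 / 11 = -0.36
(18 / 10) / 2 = 9 / 10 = 0.90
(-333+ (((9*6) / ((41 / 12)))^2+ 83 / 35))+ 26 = -54.83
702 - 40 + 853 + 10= 1525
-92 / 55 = -1.67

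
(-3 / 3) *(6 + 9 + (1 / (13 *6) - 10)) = -391 / 78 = -5.01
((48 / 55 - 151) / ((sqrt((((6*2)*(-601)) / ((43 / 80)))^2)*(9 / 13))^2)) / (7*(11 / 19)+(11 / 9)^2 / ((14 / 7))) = -49022956723 / 135236151021312000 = -0.00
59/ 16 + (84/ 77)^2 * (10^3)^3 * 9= 20736000007139/ 1936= 10710743805.34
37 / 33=1.12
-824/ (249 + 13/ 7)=-1442/ 439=-3.28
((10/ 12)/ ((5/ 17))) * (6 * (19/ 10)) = 323/ 10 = 32.30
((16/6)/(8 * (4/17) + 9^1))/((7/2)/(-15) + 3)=272/3071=0.09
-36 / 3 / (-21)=4 / 7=0.57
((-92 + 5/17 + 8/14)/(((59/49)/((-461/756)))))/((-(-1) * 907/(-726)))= -67216105/1819442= -36.94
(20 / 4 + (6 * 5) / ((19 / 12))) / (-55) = -91 / 209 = -0.44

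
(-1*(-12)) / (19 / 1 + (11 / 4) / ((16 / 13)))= 256 / 453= 0.57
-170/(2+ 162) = -85/82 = -1.04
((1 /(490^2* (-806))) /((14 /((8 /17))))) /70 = -1 /403006649500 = -0.00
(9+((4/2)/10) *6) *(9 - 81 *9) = -7344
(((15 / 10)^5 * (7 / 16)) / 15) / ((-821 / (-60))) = 1701 / 105088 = 0.02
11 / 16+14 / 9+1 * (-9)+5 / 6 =-853 / 144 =-5.92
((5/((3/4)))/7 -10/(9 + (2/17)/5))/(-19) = 2510/306033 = 0.01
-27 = -27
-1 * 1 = -1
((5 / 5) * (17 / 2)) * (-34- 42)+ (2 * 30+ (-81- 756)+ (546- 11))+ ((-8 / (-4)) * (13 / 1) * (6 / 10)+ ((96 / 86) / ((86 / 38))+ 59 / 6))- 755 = -89699063 / 55470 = -1617.07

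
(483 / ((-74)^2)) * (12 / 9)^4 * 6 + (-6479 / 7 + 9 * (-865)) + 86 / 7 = -750056792 / 86247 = -8696.61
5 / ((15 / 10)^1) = 10 / 3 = 3.33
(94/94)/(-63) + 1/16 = 47/1008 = 0.05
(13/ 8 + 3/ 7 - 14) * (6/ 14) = -2007/ 392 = -5.12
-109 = -109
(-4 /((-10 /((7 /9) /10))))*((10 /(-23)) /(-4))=7 /2070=0.00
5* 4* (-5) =-100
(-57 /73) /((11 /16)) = -912 /803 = -1.14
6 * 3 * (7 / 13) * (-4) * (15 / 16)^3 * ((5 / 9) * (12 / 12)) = -118125 / 6656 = -17.75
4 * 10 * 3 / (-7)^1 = -120 / 7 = -17.14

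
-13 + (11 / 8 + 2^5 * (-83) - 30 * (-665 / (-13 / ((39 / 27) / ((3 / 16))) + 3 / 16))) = -127741 / 8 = -15967.62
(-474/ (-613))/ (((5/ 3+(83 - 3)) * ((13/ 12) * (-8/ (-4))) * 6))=0.00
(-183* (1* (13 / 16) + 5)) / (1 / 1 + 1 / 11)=-62403 / 64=-975.05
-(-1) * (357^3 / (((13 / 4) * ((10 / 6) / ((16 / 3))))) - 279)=2911936617 / 65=44799024.88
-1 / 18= -0.06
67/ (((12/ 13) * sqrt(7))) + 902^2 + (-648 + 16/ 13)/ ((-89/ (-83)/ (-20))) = 871 * sqrt(7)/ 84 + 955297108/ 1157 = 825694.77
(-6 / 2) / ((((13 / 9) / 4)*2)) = -54 / 13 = -4.15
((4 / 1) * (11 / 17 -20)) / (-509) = 1316 / 8653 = 0.15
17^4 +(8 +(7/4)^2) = 83532.06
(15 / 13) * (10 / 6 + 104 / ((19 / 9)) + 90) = 40165 / 247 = 162.61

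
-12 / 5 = -2.40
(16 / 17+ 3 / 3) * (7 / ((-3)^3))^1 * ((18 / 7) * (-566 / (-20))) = -3113 / 85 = -36.62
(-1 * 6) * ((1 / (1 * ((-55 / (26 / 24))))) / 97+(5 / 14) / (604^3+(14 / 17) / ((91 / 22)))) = 2215700318429 / 1818593161706860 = 0.00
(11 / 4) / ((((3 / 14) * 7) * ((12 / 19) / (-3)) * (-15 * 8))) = 209 / 2880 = 0.07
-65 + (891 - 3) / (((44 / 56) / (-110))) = -124385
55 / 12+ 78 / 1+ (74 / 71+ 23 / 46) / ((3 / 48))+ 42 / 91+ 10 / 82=48973177 / 454116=107.84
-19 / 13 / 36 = -19 / 468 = -0.04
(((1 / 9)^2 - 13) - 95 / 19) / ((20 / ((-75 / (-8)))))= -7285 / 864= -8.43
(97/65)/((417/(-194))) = -18818/27105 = -0.69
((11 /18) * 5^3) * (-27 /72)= -1375 /48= -28.65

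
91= 91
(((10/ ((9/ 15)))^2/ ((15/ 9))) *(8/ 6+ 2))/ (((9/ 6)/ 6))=20000/ 9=2222.22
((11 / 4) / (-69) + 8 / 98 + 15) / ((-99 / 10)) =-1.52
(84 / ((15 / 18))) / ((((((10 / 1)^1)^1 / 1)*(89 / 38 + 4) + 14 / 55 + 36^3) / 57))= 6004152 / 48822061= 0.12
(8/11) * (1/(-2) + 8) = 60/11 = 5.45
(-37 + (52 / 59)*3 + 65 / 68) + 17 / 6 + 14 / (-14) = -379937 / 12036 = -31.57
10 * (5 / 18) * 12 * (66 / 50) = 44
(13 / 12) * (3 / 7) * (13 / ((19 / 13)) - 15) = -377 / 133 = -2.83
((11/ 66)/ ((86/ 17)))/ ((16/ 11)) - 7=-6.98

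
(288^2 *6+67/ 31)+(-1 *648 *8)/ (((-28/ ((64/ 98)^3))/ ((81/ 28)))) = 88963996777603/ 178708831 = 497815.34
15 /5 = 3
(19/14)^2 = 361/196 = 1.84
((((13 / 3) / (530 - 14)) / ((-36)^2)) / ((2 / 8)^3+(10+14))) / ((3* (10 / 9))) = 13 / 160601130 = 0.00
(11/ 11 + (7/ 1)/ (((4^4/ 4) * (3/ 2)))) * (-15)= -515/ 32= -16.09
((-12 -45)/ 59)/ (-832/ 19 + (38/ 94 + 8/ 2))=50901/ 2075089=0.02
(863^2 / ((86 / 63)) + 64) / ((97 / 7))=328481657 / 8342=39376.85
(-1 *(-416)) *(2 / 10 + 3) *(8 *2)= 106496 / 5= 21299.20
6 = 6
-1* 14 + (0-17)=-31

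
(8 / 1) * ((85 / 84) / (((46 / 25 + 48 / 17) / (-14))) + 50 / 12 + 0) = 8950 / 991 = 9.03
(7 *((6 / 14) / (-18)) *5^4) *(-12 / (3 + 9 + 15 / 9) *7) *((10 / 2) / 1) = 131250 / 41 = 3201.22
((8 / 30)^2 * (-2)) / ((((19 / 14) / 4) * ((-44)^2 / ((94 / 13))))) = -10528 / 6724575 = -0.00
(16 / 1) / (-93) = -16 / 93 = -0.17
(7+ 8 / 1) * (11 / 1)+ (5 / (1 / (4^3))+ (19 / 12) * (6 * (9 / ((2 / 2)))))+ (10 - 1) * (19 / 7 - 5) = 7699 / 14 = 549.93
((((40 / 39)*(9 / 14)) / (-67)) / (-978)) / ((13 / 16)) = 160 / 12919543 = 0.00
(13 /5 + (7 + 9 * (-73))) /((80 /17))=-55029 /400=-137.57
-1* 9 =-9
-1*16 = -16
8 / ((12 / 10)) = 20 / 3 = 6.67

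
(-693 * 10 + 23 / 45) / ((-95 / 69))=7172021 / 1425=5033.00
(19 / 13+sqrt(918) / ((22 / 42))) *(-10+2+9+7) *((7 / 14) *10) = 760 / 13+2520 *sqrt(102) / 11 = 2372.17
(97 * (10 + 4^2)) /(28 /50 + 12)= 31525 /157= 200.80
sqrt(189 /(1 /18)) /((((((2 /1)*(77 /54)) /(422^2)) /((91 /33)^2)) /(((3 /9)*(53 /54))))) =5582844358*sqrt(42) /3993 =9061098.58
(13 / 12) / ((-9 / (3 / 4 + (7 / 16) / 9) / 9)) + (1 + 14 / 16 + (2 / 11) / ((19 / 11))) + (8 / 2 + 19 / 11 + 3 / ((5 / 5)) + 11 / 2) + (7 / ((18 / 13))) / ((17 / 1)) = 96021617 / 6139584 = 15.64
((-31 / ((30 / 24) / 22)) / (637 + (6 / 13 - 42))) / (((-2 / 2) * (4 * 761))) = 8866 / 29454505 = 0.00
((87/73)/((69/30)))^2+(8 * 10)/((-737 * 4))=501454480/2077633217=0.24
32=32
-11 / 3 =-3.67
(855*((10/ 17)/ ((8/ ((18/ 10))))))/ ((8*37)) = 7695/ 20128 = 0.38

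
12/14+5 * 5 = 181/7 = 25.86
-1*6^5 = -7776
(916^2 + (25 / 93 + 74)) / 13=78039115 / 1209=64548.48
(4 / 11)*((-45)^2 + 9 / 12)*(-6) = -48618 / 11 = -4419.82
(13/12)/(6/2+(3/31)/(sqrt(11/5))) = 137423/380376 - 403 * sqrt(55)/380376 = 0.35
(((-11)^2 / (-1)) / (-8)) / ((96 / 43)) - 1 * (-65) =55123 / 768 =71.77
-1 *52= -52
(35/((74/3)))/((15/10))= 35/37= 0.95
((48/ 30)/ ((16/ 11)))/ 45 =11/ 450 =0.02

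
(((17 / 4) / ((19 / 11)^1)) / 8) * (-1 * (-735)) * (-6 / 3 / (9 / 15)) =-229075 / 304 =-753.54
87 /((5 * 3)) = 29 /5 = 5.80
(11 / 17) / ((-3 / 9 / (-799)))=1551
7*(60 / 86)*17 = 3570 / 43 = 83.02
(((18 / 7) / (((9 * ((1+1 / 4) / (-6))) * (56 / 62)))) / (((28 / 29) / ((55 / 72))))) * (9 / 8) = -29667 / 21952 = -1.35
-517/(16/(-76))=9823/4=2455.75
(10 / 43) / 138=5 / 2967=0.00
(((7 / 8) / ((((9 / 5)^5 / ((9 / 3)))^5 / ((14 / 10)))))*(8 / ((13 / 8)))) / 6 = 11682510375976562500 / 115218195555482514247077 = 0.00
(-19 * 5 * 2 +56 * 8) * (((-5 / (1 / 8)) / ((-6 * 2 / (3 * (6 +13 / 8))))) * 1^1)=39345 / 2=19672.50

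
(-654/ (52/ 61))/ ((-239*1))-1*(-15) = 113157/ 6214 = 18.21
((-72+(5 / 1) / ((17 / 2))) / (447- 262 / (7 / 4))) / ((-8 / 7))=29743 / 141508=0.21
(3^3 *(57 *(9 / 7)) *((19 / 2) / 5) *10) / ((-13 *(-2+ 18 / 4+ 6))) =-526338 / 1547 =-340.23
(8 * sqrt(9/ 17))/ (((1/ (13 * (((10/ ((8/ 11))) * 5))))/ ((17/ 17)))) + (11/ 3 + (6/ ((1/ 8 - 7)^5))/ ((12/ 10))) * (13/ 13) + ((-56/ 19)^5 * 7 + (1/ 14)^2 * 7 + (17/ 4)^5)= -893188499623554743003/ 5359579277458560000 + 21450 * sqrt(17)/ 17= 5035.74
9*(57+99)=1404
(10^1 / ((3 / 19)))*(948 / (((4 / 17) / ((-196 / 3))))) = -50013320 / 3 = -16671106.67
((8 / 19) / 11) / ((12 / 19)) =2 / 33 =0.06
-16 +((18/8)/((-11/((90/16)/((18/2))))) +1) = -5325/352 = -15.13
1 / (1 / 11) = 11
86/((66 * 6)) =43/198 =0.22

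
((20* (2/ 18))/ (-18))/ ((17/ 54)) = -20/ 51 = -0.39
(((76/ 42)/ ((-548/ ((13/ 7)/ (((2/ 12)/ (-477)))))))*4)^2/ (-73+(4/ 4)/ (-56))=-592269515136/ 8774676421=-67.50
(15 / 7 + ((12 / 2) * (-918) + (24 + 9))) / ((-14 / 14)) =38310 / 7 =5472.86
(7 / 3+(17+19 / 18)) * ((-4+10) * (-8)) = -2936 / 3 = -978.67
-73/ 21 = -3.48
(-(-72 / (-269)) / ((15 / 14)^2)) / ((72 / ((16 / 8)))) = -392 / 60525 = -0.01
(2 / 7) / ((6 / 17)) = 17 / 21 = 0.81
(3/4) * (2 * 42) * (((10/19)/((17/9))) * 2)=11340/323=35.11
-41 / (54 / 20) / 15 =-1.01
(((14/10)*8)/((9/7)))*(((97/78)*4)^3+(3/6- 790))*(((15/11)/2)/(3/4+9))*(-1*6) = 61984555472/25447851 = 2435.75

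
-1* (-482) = 482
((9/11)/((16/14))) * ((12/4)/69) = 63/2024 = 0.03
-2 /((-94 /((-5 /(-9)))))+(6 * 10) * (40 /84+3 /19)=2141045 /56259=38.06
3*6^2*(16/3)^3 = 16384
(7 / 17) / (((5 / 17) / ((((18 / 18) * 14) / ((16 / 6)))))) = 147 / 20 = 7.35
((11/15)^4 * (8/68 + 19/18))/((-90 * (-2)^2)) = -0.00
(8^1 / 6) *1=4 / 3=1.33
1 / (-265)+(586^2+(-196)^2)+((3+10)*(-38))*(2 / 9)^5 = 5974584200651 / 15647985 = 381811.73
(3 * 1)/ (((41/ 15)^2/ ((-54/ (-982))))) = 18225/ 825371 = 0.02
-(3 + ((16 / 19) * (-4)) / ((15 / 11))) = -151 / 285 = -0.53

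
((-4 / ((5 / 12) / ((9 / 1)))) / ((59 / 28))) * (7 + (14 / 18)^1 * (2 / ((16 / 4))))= -89376 / 295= -302.97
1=1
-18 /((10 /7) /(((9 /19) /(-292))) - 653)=1134 /96619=0.01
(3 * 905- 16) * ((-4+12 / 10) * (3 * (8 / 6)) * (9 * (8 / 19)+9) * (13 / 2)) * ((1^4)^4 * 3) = -716195844 / 95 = -7538903.62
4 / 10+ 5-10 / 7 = 139 / 35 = 3.97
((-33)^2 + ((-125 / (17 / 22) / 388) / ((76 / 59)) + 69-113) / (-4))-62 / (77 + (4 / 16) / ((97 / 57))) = 32989954931073 / 30010586336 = 1099.28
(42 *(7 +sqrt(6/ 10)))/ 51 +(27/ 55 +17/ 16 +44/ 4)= 14 *sqrt(15)/ 85 +274039/ 14960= 18.96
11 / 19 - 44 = -825 / 19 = -43.42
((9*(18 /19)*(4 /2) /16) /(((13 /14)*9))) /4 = 0.03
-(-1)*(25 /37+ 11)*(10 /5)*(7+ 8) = 12960 /37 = 350.27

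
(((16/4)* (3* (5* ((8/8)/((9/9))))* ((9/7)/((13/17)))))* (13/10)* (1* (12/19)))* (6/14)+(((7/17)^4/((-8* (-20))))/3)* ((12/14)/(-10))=2208161287067/62206440800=35.50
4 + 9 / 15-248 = -1217 / 5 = -243.40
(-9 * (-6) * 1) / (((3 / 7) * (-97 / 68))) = -8568 / 97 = -88.33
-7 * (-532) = 3724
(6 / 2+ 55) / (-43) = -58 / 43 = -1.35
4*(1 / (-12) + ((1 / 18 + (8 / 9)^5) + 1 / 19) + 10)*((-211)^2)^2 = 94109336346557945 / 1121931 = 83881572348.53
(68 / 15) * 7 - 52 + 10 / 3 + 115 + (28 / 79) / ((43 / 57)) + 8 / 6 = 1696289 / 16985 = 99.87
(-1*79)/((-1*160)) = 79/160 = 0.49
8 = 8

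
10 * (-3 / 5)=-6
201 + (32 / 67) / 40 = 67339 / 335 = 201.01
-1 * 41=-41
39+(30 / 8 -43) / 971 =151319 / 3884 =38.96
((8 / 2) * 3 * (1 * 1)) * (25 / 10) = 30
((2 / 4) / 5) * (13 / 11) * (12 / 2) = 39 / 55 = 0.71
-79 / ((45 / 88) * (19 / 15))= -6952 / 57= -121.96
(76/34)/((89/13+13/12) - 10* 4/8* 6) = -5928/58531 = -0.10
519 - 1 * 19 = 500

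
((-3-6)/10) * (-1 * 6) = 27/5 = 5.40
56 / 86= 28 / 43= 0.65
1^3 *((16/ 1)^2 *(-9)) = -2304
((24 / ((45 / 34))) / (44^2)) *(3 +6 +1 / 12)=1853 / 21780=0.09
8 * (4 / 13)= 32 / 13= 2.46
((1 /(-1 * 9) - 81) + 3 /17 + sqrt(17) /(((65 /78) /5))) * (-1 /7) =1769 /153 - 6 * sqrt(17) /7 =8.03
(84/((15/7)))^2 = 38416/25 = 1536.64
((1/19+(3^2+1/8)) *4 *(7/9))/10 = 217/76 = 2.86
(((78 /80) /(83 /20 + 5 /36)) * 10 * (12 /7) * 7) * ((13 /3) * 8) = 182520 /193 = 945.70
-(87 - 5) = -82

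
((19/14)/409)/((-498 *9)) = -19/25663932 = -0.00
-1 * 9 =-9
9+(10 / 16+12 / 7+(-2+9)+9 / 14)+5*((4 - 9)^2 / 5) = 2463 / 56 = 43.98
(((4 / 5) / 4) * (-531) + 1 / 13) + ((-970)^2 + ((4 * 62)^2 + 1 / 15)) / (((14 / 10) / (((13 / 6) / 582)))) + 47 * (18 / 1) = 16232154089 / 4766580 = 3405.41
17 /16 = 1.06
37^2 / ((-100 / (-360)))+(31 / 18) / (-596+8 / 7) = 1846966099 / 374760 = 4928.40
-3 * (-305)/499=915/499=1.83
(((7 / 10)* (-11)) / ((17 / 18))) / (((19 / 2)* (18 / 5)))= -77 / 323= -0.24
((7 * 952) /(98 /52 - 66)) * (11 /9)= -1905904 /15003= -127.03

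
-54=-54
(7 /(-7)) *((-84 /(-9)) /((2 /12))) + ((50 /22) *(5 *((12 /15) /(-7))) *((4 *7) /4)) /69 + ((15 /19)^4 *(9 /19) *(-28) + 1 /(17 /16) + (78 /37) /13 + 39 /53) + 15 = -2784565701370864 /62652195683517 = -44.44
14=14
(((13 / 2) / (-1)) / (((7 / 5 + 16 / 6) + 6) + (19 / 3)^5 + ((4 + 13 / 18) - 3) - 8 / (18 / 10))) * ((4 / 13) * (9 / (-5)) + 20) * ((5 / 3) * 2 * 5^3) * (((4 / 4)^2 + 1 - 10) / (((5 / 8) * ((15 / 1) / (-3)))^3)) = -838729728 / 619470925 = -1.35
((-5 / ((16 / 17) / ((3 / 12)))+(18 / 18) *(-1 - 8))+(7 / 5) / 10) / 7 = -16301 / 11200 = -1.46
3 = 3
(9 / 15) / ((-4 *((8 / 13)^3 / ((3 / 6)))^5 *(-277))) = 153557679042272271 / 6237485483908136960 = 0.02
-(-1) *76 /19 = 4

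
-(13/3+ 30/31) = -5.30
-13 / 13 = -1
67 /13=5.15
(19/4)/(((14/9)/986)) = 84303/28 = 3010.82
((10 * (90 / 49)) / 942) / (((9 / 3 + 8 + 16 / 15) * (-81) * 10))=-25 / 12531897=-0.00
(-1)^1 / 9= -1 / 9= -0.11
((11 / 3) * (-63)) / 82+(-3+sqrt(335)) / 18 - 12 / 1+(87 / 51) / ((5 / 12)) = -113851 / 10455+sqrt(335) / 18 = -9.87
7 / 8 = 0.88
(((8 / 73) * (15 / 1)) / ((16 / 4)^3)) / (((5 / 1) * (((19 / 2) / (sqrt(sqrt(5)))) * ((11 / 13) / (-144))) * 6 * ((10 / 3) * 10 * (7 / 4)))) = -702 * 5^(1 / 4) / 2669975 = -0.00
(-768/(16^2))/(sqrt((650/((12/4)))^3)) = -9 * sqrt(78)/84500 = -0.00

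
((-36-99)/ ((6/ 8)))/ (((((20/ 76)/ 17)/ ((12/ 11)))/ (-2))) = 279072/ 11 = 25370.18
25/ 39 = 0.64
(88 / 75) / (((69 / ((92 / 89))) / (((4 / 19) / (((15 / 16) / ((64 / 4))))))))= 360448 / 5707125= 0.06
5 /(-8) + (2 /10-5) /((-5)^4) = -15817 /25000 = -0.63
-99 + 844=745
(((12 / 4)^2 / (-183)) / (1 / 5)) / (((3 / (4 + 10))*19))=-70 / 1159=-0.06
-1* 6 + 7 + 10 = 11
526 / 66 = 7.97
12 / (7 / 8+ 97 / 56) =336 / 73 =4.60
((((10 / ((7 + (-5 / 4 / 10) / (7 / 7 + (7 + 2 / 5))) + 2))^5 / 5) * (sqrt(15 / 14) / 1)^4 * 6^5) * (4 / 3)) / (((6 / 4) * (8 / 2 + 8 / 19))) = 153720176246784000000 / 250793089267291099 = 612.94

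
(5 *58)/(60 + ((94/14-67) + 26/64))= 64960/27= 2405.93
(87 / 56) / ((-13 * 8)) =-87 / 5824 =-0.01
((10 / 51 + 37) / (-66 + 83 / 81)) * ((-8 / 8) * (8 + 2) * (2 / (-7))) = -146340 / 89471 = -1.64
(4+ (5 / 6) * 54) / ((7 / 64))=448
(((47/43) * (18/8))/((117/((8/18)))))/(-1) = -47/5031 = -0.01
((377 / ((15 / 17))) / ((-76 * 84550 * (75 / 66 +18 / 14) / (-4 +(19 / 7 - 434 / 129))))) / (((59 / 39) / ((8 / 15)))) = 405087254 / 9001096824375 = 0.00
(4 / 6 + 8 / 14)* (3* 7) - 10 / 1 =16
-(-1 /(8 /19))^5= 2476099 /32768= 75.56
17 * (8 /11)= 136 /11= 12.36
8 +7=15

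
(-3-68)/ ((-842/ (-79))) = -5609/ 842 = -6.66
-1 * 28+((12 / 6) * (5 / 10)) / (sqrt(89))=-28+sqrt(89) / 89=-27.89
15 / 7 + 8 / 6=73 / 21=3.48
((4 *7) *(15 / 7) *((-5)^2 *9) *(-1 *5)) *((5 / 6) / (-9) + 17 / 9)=-121250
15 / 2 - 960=-1905 / 2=-952.50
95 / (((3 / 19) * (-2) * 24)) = -1805 / 144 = -12.53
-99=-99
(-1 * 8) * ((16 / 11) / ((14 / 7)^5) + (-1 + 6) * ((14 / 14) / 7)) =-468 / 77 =-6.08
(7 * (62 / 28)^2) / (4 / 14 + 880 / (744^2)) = 119.46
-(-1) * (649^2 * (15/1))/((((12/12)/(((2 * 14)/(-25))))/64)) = -2264376576/5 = -452875315.20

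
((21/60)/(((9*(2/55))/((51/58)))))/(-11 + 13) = 1309/2784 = 0.47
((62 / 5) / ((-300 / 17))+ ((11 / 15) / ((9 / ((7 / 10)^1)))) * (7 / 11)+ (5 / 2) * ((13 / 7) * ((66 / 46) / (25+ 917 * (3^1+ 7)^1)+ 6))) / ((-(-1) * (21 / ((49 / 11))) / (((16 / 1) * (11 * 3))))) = 3045.45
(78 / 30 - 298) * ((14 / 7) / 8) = -1477 / 20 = -73.85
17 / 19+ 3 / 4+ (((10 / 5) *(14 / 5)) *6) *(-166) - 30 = -2130263 / 380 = -5605.96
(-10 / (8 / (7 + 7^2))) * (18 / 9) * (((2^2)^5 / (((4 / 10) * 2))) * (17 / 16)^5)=-248474975 / 1024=-242651.34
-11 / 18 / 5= -11 / 90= -0.12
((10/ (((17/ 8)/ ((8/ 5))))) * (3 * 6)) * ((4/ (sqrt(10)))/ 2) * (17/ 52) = 28.02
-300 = -300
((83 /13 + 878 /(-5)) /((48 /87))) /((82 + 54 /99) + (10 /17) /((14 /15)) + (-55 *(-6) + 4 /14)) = -417533039 /562869840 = -0.74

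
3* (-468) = -1404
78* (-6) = -468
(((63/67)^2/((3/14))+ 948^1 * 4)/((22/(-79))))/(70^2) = -134622399/48391420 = -2.78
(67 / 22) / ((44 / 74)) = 2479 / 484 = 5.12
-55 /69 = -0.80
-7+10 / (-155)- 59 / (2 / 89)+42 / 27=-1468103 / 558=-2631.01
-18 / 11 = -1.64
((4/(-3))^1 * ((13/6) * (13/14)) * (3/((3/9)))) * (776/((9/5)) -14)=-634426/63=-10070.25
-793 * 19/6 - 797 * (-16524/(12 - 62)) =-39885559/150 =-265903.73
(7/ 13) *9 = 63/ 13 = 4.85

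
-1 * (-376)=376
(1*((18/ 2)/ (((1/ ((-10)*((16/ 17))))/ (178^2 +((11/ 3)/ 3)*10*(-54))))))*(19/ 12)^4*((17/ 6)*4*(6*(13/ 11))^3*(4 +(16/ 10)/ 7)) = -375608942593664/ 1331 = -282200557921.61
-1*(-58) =58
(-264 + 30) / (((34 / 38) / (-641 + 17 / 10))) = 14211639 / 85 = 167195.75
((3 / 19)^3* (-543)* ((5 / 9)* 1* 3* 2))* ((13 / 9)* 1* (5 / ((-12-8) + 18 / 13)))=2294175 / 829939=2.76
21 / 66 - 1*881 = -19375 / 22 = -880.68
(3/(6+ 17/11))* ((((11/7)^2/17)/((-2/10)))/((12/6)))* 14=-19965/9877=-2.02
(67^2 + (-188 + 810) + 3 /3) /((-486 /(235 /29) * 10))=-8.52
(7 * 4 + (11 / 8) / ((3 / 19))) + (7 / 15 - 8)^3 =-10552051 / 27000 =-390.82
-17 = -17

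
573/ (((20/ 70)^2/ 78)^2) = 2092550733/ 4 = 523137683.25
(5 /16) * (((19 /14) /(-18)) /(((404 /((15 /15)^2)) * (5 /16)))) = -19 /101808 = -0.00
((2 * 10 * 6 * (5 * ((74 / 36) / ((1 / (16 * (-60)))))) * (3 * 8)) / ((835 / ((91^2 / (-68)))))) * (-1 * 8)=-94125158400 / 2839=-33154335.47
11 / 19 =0.58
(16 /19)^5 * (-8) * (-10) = 33.88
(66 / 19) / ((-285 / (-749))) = 16478 / 1805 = 9.13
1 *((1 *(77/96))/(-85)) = -0.01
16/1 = 16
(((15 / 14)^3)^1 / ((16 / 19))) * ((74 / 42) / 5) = 158175 / 307328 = 0.51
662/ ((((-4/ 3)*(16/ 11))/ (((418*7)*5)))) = -79901745/ 16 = -4993859.06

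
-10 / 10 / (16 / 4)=-1 / 4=-0.25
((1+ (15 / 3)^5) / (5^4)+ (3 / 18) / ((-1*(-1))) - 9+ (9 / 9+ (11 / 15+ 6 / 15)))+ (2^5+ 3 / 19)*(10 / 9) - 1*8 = 5564467 / 213750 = 26.03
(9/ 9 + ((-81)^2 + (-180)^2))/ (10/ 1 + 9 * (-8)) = -628.42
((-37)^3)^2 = 2565726409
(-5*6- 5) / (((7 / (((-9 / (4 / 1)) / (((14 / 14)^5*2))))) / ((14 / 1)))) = 315 / 4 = 78.75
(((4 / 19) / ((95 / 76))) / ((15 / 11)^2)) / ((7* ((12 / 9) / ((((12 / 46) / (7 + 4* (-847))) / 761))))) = -968 / 983828314875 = -0.00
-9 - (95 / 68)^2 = -50641 / 4624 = -10.95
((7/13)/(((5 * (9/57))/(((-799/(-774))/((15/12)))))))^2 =45170701156/142374155625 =0.32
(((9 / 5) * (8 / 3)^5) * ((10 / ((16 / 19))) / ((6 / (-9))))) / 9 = -38912 / 81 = -480.40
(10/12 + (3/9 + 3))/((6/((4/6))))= 25/54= 0.46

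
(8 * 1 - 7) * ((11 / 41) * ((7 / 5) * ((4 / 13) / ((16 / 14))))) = 539 / 5330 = 0.10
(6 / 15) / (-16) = -0.02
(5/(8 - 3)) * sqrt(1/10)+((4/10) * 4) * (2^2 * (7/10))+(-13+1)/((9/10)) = -664/75+sqrt(10)/10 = -8.54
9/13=0.69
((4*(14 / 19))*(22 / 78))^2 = 379456 / 549081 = 0.69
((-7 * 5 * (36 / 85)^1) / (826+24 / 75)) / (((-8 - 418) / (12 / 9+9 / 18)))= 0.00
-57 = -57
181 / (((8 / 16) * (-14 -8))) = -181 / 11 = -16.45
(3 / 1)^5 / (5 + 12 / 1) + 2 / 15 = 3679 / 255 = 14.43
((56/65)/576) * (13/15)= 7/5400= 0.00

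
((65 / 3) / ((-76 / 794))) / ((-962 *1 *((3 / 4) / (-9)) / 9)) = -17865 / 703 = -25.41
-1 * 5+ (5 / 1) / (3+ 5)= -35 / 8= -4.38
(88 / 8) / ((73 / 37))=407 / 73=5.58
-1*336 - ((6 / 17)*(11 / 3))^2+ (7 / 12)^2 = -14038511 / 41616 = -337.33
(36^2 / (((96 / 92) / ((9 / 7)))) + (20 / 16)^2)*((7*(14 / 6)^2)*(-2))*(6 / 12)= -8772127 / 144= -60917.55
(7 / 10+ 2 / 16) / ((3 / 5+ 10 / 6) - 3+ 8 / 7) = 693 / 344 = 2.01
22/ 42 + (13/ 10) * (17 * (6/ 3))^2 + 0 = 157849/ 105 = 1503.32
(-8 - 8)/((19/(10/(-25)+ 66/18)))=-784/285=-2.75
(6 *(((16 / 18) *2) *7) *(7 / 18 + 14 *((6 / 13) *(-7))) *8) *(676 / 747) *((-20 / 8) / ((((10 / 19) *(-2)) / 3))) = -172707.63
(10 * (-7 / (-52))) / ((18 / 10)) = 0.75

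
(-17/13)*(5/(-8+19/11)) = 935/897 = 1.04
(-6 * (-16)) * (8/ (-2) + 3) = -96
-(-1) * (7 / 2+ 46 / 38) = 179 / 38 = 4.71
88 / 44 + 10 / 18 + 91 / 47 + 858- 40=347914 / 423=822.49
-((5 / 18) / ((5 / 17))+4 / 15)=-109 / 90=-1.21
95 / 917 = 0.10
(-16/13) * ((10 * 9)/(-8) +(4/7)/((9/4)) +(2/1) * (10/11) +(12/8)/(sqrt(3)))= 7828/693- 8 * sqrt(3)/13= 10.23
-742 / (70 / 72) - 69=-4161 / 5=-832.20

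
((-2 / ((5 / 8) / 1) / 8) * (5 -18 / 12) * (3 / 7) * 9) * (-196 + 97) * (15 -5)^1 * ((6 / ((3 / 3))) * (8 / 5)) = 256608 / 5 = 51321.60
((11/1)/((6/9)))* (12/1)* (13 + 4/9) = 2662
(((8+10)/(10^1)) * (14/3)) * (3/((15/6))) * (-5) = -252/5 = -50.40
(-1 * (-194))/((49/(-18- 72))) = -17460/49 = -356.33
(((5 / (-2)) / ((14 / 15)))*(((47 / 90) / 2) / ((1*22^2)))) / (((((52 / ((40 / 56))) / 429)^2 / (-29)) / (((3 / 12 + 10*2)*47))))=1945852875 / 1404928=1385.02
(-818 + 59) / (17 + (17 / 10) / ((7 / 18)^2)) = -16905 / 629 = -26.88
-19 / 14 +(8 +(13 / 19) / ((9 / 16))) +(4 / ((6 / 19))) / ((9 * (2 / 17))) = 142363 / 7182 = 19.82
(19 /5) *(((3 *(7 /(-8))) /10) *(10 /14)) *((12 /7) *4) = -171 /35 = -4.89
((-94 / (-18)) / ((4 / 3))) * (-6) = -47 / 2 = -23.50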